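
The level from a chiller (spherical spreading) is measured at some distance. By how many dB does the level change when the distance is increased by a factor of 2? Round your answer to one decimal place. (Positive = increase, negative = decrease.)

-6.0 dB

Point-source spreading: ΔL = −20·log₁₀(r₂/r₁).
ΔL = −20·log₁₀(2) = -6.02 dB.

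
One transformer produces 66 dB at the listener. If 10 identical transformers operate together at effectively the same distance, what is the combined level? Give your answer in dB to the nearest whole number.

76 dB

N identical incoherent sources raise the level by 10·log₁₀ N.
L_total = 66 + 10·log₁₀(10) = 66 + 10.000 = 76.00 dB.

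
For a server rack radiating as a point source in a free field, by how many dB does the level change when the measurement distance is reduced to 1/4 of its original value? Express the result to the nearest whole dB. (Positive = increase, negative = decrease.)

+12 dB

Point-source spreading: ΔL = −20·log₁₀(r₂/r₁).
ΔL = −20·log₁₀(0.25) = +12.04 dB.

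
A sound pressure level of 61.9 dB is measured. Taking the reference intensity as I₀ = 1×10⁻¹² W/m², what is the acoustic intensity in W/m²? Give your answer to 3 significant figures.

1.55e-06 W/m²

I = I₀·10^(L/10) = 10⁻¹² × 10^(61.9/10) = 10^(-5.810).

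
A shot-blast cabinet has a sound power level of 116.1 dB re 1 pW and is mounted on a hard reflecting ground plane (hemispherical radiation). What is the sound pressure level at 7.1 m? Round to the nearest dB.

91 dB

L_p = L_w − 10·log₁₀(2π·r²) with r = 7.1 m.
2π·r² = 316.7 m², 10·log₁₀ of that is 25.007 dB.
L_p = 116.1 − 25.007 = 91.09 dB.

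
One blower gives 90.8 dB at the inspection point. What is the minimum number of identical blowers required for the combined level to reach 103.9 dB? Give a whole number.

Need L₁ + 10·log₁₀ N ≥ 103.9, i.e. log₁₀ N ≥ 1.31.
N ≥ 10^(13.1/10) = 20.417, so N = 21.

21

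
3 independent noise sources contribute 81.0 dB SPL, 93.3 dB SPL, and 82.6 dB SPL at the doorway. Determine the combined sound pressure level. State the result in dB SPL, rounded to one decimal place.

Incoherent sources combine by intensity addition: L_total = 10·log₁₀(Σ 10^(L_i/10)).
Σ 10^(L/10) = 10^(81.0/10) + 10^(93.3/10) + 10^(82.6/10) = 2.446e+09.
L_total = 10·log₁₀(2.446e+09) = 93.88 dB SPL.

93.9 dB SPL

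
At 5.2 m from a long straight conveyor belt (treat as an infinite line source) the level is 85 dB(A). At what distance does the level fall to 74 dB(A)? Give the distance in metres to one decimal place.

65.5 m

The 11.0 dB drop corresponds to a distance ratio of 10^(11.0/10) for a line source.
r₂ = 5.2·10^((85−74)/10) = 5.2·10^(11.0/10) = 65.46 m.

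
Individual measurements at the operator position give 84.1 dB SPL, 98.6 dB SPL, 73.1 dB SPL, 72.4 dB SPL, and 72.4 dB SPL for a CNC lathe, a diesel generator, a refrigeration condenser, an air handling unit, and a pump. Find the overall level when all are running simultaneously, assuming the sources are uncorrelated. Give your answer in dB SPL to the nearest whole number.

99 dB SPL

Incoherent sources combine by intensity addition: L_total = 10·log₁₀(Σ 10^(L_i/10)).
Σ 10^(L/10) = 10^(84.1/10) + 10^(98.6/10) + 10^(73.1/10) + 10^(72.4/10) + 10^(72.4/10) = 7.557e+09.
L_total = 10·log₁₀(7.557e+09) = 98.78 dB SPL.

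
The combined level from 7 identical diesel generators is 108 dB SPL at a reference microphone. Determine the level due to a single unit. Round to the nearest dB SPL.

100 dB SPL

7 equal contributions raise the level by 10·log₁₀ 7 = 8.451 dB, so each unit alone gives 108 − 8.451.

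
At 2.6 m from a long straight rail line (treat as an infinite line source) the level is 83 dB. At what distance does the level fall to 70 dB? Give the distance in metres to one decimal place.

51.9 m

The 13.0 dB drop corresponds to a distance ratio of 10^(13.0/10) for a line source.
r₂ = 2.6·10^((83−70)/10) = 2.6·10^(13.0/10) = 51.88 m.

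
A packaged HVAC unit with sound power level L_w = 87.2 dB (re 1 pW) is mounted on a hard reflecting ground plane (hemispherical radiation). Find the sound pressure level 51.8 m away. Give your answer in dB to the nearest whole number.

45 dB

The power spreads over a hemisphere of area 2π·r², so L_p = L_w − 10·log₁₀(2π·r²).
2π·r² = 1.686e+04 m², 10·log₁₀ of that is 42.268 dB.
L_p = 87.2 − 42.268 = 44.93 dB.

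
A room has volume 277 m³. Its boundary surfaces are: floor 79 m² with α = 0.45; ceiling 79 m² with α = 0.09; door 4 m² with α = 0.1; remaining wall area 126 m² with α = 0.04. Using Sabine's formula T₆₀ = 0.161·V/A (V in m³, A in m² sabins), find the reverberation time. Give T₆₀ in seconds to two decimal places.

Summing Sᵢαᵢ: 79·0.45 + 79·0.09 + 4·0.1 + 126·0.04 = 48.10 m².
T₆₀ = 0.161·V/A = 0.161·277/48.10 = 0.927 s.

0.93 s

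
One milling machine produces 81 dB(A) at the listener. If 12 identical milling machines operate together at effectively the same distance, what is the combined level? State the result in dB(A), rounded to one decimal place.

N identical incoherent sources raise the level by 10·log₁₀ N.
L_total = 81 + 10·log₁₀(12) = 81 + 10.792 = 91.79 dB(A).

91.8 dB(A)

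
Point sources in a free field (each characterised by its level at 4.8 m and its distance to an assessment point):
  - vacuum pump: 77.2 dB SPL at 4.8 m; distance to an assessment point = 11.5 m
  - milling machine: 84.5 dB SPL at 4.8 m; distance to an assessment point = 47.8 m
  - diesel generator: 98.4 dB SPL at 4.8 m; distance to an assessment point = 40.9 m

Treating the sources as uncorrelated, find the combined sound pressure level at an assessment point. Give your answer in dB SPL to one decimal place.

80.3 dB SPL

Propagate each source to the receiver with L = L_ref − 20·log₁₀(r/r_ref), then add intensities.
vacuum pump: 77.2 − 20·log₁₀(11.5/4.8) = 77.2 − 7.59 = 69.61 dB SPL.
milling machine: 84.5 − 20·log₁₀(47.8/4.8) = 84.5 − 19.96 = 64.54 dB SPL.
diesel generator: 98.4 − 20·log₁₀(40.9/4.8) = 98.4 − 18.61 = 79.79 dB SPL.
Σ 10^(L/10) = 1.073e+08 → L_total = 10·log₁₀(1.073e+08) = 80.30 dB SPL.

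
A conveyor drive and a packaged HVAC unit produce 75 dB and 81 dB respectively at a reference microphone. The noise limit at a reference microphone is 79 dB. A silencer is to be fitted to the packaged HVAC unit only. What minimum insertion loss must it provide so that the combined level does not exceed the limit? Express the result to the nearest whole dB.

The untreated sources together contribute 10^(75/10) = 3.162e+07, i.e. 75.00 dB.
To meet 79 dB overall, the treated packaged HVAC unit may contribute at most 10^(79/10) − 3.162e+07 = 4.781e+07, i.e. 76.80 dB.
So the packaged HVAC unit must be reduced from 81 to 76.80 dB: IL = 4.20 dB.

4 dB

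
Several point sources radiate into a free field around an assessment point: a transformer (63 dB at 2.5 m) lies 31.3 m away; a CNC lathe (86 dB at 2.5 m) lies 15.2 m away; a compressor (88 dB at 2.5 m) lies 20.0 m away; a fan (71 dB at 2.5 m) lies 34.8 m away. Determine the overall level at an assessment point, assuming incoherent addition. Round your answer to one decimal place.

73.2 dB

Propagate each source to the receiver with L = L_ref − 20·log₁₀(r/r_ref), then add intensities.
transformer: 63 − 20·log₁₀(31.3/2.5) = 63 − 21.95 = 41.05 dB.
CNC lathe: 86 − 20·log₁₀(15.2/2.5) = 86 − 15.68 = 70.32 dB.
compressor: 88 − 20·log₁₀(20.0/2.5) = 88 − 18.06 = 69.94 dB.
fan: 71 − 20·log₁₀(34.8/2.5) = 71 − 22.87 = 48.13 dB.
Σ 10^(L/10) = 2.071e+07 → L_total = 10·log₁₀(2.071e+07) = 73.16 dB.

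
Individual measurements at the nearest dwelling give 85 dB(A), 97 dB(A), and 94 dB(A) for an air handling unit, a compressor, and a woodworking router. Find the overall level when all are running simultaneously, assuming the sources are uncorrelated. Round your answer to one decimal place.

For uncorrelated sources the intensities add, so convert each level to linear form, sum, and take 10·log₁₀ of the total.
Σ 10^(L/10) = 10^(85/10) + 10^(97/10) + 10^(94/10) = 7.840e+09.
L_total = 10·log₁₀(7.840e+09) = 98.94 dB(A).

98.9 dB(A)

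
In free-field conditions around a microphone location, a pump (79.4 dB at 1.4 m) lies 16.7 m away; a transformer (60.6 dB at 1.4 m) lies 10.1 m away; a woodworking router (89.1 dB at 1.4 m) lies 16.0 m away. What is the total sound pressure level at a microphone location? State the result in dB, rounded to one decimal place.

68.4 dB

Apply inverse-square spreading to bring every level to the receiver, then sum 10^(L/10).
pump: 79.4 − 20·log₁₀(16.7/1.4) = 79.4 − 21.53 = 57.87 dB.
transformer: 60.6 − 20·log₁₀(10.1/1.4) = 60.6 − 17.16 = 43.44 dB.
woodworking router: 89.1 − 20·log₁₀(16.0/1.4) = 89.1 − 21.16 = 67.94 dB.
Σ 10^(L/10) = 6.857e+06 → L_total = 10·log₁₀(6.857e+06) = 68.36 dB.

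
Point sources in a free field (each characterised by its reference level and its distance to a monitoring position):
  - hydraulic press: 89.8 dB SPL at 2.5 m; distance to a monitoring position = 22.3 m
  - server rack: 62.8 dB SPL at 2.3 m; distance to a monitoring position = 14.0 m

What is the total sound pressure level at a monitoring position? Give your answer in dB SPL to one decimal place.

70.8 dB SPL

Propagate each source to the receiver with L = L_ref − 20·log₁₀(r/r_ref), then add intensities.
hydraulic press: 89.8 − 20·log₁₀(22.3/2.5) = 89.8 − 19.01 = 70.79 dB SPL.
server rack: 62.8 − 20·log₁₀(14.0/2.3) = 62.8 − 15.69 = 47.11 dB SPL.
Σ 10^(L/10) = 1.205e+07 → L_total = 10·log₁₀(1.205e+07) = 70.81 dB SPL.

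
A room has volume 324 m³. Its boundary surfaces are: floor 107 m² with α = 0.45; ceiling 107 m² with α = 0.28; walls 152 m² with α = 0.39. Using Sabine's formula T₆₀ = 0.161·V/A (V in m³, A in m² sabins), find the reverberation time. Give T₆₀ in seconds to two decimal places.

A = Σ Sᵢαᵢ = 107·0.45 + 107·0.28 + 152·0.39 = 137.39 m².
T₆₀ = 0.161·V/A = 0.161·324/137.39 = 0.380 s.

0.38 s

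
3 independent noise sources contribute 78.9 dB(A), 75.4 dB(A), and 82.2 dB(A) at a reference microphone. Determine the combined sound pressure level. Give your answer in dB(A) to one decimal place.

For uncorrelated sources the intensities add, so convert each level to linear form, sum, and take 10·log₁₀ of the total.
Σ 10^(L/10) = 10^(78.9/10) + 10^(75.4/10) + 10^(82.2/10) = 2.783e+08.
L_total = 10·log₁₀(2.783e+08) = 84.44 dB(A).

84.4 dB(A)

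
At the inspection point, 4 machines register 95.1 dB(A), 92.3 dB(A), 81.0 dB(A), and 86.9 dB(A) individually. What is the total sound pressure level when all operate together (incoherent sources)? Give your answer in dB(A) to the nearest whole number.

97 dB(A)

Incoherent sources combine by intensity addition: L_total = 10·log₁₀(Σ 10^(L_i/10)).
Σ 10^(L/10) = 10^(95.1/10) + 10^(92.3/10) + 10^(81.0/10) + 10^(86.9/10) = 5.550e+09.
L_total = 10·log₁₀(5.550e+09) = 97.44 dB(A).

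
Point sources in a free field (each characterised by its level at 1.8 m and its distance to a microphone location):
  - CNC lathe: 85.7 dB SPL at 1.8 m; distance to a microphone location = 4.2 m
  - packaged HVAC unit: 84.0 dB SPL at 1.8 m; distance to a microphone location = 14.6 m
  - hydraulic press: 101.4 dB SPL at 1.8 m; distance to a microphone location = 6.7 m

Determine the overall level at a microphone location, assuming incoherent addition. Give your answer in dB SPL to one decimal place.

Propagate each source to the receiver with L = L_ref − 20·log₁₀(r/r_ref), then add intensities.
CNC lathe: 85.7 − 20·log₁₀(4.2/1.8) = 85.7 − 7.36 = 78.34 dB SPL.
packaged HVAC unit: 84.0 − 20·log₁₀(14.6/1.8) = 84.0 − 18.18 = 65.82 dB SPL.
hydraulic press: 101.4 − 20·log₁₀(6.7/1.8) = 101.4 − 11.42 = 89.98 dB SPL.
Σ 10^(L/10) = 1.068e+09 → L_total = 10·log₁₀(1.068e+09) = 90.29 dB SPL.

90.3 dB SPL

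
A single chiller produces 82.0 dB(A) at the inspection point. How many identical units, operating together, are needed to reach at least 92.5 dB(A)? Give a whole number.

12

Need L₁ + 10·log₁₀ N ≥ 92.5, i.e. log₁₀ N ≥ 1.05.
N ≥ 10^(10.5/10) = 11.220, so N = 12.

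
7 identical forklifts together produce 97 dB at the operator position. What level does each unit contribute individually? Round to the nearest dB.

7 equal contributions raise the level by 10·log₁₀ 7 = 8.451 dB, so each unit alone gives 97 − 8.451.

89 dB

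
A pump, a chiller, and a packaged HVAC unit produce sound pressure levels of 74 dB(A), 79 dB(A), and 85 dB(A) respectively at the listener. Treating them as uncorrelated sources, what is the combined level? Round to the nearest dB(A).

Incoherent sources combine by intensity addition: L_total = 10·log₁₀(Σ 10^(L_i/10)).
Σ 10^(L/10) = 10^(74/10) + 10^(79/10) + 10^(85/10) = 4.208e+08.
L_total = 10·log₁₀(4.208e+08) = 86.24 dB(A).

86 dB(A)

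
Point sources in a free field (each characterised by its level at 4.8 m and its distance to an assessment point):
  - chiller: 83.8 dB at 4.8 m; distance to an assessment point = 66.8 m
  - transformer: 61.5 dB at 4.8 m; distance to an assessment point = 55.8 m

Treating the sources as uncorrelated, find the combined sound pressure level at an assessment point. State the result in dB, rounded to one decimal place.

First find each source's level at the receiver (point-source: −20·log₁₀(r/r_ref)), then combine on an intensity basis.
chiller: 83.8 − 20·log₁₀(66.8/4.8) = 83.8 − 22.87 = 60.93 dB.
transformer: 61.5 − 20·log₁₀(55.8/4.8) = 61.5 − 21.31 = 40.19 dB.
Σ 10^(L/10) = 1.249e+06 → L_total = 10·log₁₀(1.249e+06) = 60.97 dB.

61.0 dB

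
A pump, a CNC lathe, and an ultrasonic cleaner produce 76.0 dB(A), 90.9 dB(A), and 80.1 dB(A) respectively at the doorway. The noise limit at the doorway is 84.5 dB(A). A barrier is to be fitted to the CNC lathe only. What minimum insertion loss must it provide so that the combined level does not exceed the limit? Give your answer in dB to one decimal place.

9.4 dB

The untreated sources together contribute 10^(76.0/10) + 10^(80.1/10) = 1.421e+08, i.e. 81.53 dB(A).
To meet 84.5 dB(A) overall, the treated CNC lathe may contribute at most 10^(84.5/10) − 1.421e+08 = 1.397e+08, i.e. 81.45 dB(A).
So the CNC lathe must be reduced from 90.9 to 81.45 dB(A): IL = 9.45 dB.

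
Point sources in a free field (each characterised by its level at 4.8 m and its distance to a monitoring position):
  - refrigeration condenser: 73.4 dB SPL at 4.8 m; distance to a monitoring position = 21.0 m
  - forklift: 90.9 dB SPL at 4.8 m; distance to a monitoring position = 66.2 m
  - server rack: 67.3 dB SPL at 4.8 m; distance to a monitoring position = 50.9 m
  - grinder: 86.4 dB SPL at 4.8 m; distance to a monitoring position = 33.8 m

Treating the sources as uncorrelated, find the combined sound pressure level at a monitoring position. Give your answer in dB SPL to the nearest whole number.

72 dB SPL

Apply inverse-square spreading to bring every level to the receiver, then sum 10^(L/10).
refrigeration condenser: 73.4 − 20·log₁₀(21.0/4.8) = 73.4 − 12.82 = 60.58 dB SPL.
forklift: 90.9 − 20·log₁₀(66.2/4.8) = 90.9 − 22.79 = 68.11 dB SPL.
server rack: 67.3 − 20·log₁₀(50.9/4.8) = 67.3 − 20.51 = 46.79 dB SPL.
grinder: 86.4 − 20·log₁₀(33.8/4.8) = 86.4 − 16.95 = 69.45 dB SPL.
Σ 10^(L/10) = 1.646e+07 → L_total = 10·log₁₀(1.646e+07) = 72.16 dB SPL.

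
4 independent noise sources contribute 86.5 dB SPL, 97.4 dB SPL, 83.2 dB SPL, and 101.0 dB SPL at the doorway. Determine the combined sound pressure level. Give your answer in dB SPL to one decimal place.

For uncorrelated sources the intensities add, so convert each level to linear form, sum, and take 10·log₁₀ of the total.
Σ 10^(L/10) = 10^(86.5/10) + 10^(97.4/10) + 10^(83.2/10) + 10^(101.0/10) = 1.874e+10.
L_total = 10·log₁₀(1.874e+10) = 102.73 dB SPL.

102.7 dB SPL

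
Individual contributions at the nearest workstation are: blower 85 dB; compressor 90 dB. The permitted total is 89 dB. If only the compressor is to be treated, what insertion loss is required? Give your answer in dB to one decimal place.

3.2 dB

Fixed contribution from the other source: Σ 10^(L/10) = 10^(85/10) = 3.162e+08 (85.00 dB).
To meet 89 dB overall, the treated compressor may contribute at most 10^(89/10) − 3.162e+08 = 4.781e+08, i.e. 86.80 dB.
So the compressor must be reduced from 90 to 86.80 dB: IL = 3.20 dB.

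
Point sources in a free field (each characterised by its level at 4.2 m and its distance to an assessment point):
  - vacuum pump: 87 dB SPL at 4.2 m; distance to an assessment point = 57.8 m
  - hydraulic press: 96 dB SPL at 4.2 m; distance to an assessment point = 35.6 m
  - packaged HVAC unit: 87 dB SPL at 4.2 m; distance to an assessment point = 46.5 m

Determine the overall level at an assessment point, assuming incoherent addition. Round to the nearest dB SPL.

78 dB SPL

Apply inverse-square spreading to bring every level to the receiver, then sum 10^(L/10).
vacuum pump: 87 − 20·log₁₀(57.8/4.2) = 87 − 22.77 = 64.23 dB SPL.
hydraulic press: 96 − 20·log₁₀(35.6/4.2) = 96 − 18.56 = 77.44 dB SPL.
packaged HVAC unit: 87 − 20·log₁₀(46.5/4.2) = 87 − 20.88 = 66.12 dB SPL.
Σ 10^(L/10) = 6.215e+07 → L_total = 10·log₁₀(6.215e+07) = 77.93 dB SPL.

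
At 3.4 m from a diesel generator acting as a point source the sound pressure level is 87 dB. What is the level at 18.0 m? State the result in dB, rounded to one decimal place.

Point-source attenuation: ΔL = 20·log₁₀(r₂/r₁) = 20·log₁₀(18.0/3.4) = 14.476 dB.
L₂ = 87 − 20·log₁₀(18.0/3.4) = 87 − 14.476 = 72.52 dB.

72.5 dB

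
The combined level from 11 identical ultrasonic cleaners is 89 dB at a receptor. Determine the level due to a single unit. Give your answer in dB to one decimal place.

78.6 dB

For N identical incoherent sources L_total = L₁ + 10·log₁₀ N, so L₁ = 89 − 10·log₁₀(11) = 89 − 10.414.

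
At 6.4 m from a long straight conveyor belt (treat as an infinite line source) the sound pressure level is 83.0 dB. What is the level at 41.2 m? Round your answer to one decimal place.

74.9 dB

Cylindrical spreading from a line source gives a 10·log₁₀(r₂/r₁) drop.
L₂ = 83.0 − 10·log₁₀(41.2/6.4) = 83.0 − 8.087 = 74.91 dB.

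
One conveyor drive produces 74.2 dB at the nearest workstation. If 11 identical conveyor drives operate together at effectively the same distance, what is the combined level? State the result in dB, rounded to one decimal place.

84.6 dB

L_total = L₁ + 10·log₁₀ N for N identical incoherent sources.
L_total = 74.2 + 10·log₁₀(11) = 74.2 + 10.414 = 84.61 dB.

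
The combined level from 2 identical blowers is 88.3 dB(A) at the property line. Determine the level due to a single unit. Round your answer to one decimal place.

85.3 dB(A)

2 equal contributions raise the level by 10·log₁₀ 2 = 3.010 dB, so each unit alone gives 88.3 − 3.010.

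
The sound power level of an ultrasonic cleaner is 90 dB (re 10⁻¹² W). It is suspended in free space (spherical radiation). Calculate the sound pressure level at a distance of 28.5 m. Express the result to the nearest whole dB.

50 dB

The power spreads over a sphere of area 4π·r², so L_p = L_w − 10·log₁₀(4π·r²).
4π·r² = 1.021e+04 m², 10·log₁₀ of that is 40.089 dB.
L_p = 90 − 40.089 = 49.91 dB.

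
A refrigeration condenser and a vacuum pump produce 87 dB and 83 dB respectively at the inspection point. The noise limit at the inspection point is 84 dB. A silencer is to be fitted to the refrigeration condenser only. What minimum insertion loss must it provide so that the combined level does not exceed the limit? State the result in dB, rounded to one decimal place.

The untreated sources together contribute 10^(83/10) = 1.995e+08, i.e. 83.00 dB.
The limit corresponds to 10^(84/10) = 2.512e+08; subtracting the fixed part leaves 5.166e+07 for the refrigeration condenser, i.e. 77.13 dB.
Required insertion loss = 87 − 77.13 = 9.87 dB.

9.9 dB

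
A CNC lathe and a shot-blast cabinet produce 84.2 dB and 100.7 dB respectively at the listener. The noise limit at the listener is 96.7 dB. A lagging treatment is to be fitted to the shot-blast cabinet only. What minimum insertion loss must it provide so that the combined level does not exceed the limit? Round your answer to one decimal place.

Fixed contribution from the other source: Σ 10^(L/10) = 10^(84.2/10) = 2.630e+08 (84.20 dB).
The limit corresponds to 10^(96.7/10) = 4.677e+09; subtracting the fixed part leaves 4.414e+09 for the shot-blast cabinet, i.e. 96.45 dB.
Required insertion loss = 100.7 − 96.45 = 4.25 dB.

4.3 dB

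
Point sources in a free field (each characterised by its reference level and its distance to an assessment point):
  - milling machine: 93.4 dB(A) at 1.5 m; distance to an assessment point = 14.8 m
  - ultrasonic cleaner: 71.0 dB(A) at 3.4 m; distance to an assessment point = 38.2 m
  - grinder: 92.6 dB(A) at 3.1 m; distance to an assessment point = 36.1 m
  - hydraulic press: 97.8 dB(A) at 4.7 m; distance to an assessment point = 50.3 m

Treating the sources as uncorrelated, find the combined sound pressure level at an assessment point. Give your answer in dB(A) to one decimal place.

79.5 dB(A)

Apply inverse-square spreading to bring every level to the receiver, then sum 10^(L/10).
milling machine: 93.4 − 20·log₁₀(14.8/1.5) = 93.4 − 19.88 = 73.52 dB(A).
ultrasonic cleaner: 71.0 − 20·log₁₀(38.2/3.4) = 71.0 − 21.01 = 49.99 dB(A).
grinder: 92.6 − 20·log₁₀(36.1/3.1) = 92.6 − 21.32 = 71.28 dB(A).
hydraulic press: 97.8 − 20·log₁₀(50.3/4.7) = 97.8 − 20.59 = 77.21 dB(A).
Σ 10^(L/10) = 8.860e+07 → L_total = 10·log₁₀(8.860e+07) = 79.47 dB(A).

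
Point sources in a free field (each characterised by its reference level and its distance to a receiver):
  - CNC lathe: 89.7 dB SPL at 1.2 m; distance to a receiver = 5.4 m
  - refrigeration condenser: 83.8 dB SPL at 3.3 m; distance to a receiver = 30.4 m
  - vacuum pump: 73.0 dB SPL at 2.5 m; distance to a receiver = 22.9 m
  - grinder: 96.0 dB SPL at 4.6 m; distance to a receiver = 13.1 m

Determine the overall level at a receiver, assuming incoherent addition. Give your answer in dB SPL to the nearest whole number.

87 dB SPL

Apply inverse-square spreading to bring every level to the receiver, then sum 10^(L/10).
CNC lathe: 89.7 − 20·log₁₀(5.4/1.2) = 89.7 − 13.06 = 76.64 dB SPL.
refrigeration condenser: 83.8 − 20·log₁₀(30.4/3.3) = 83.8 − 19.29 = 64.51 dB SPL.
vacuum pump: 73.0 − 20·log₁₀(22.9/2.5) = 73.0 − 19.24 = 53.76 dB SPL.
grinder: 96.0 − 20·log₁₀(13.1/4.6) = 96.0 − 9.09 = 86.91 dB SPL.
Σ 10^(L/10) = 5.400e+08 → L_total = 10·log₁₀(5.400e+08) = 87.32 dB SPL.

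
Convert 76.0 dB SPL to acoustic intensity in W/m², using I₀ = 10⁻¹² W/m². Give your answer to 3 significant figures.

L = 10·log₁₀(I/I₀) ⇒ I = I₀·10^(L/10) = 10⁻¹² × 10^7.60.

3.98e-05 W/m²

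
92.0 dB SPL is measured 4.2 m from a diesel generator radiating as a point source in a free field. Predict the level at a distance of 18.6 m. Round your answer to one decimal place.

Spherical spreading from a point source gives a 20·log₁₀(r₂/r₁) drop.
L₂ = 92.0 − 20·log₁₀(18.6/4.2) = 92.0 − 12.925 = 79.07 dB SPL.

79.1 dB SPL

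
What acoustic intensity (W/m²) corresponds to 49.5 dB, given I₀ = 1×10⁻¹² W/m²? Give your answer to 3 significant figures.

L = 10·log₁₀(I/I₀) ⇒ I = I₀·10^(L/10) = 10⁻¹² × 10^4.95.

8.91e-08 W/m²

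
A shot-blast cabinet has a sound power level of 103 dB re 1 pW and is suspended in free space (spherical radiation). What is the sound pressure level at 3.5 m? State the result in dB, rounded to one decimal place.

Free-field spherical radiation: L_p = L_w − 10·log₁₀(4π·r²), r = 3.5 m.
4π·r² = 153.9 m², 10·log₁₀ of that is 21.873 dB.
L_p = 103 − 21.873 = 81.13 dB.

81.1 dB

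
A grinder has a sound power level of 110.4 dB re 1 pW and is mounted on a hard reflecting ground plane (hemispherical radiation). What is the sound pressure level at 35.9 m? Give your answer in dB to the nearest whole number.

Free-field hemispherical radiation: L_p = L_w − 10·log₁₀(2π·r²), r = 35.9 m.
2π·r² = 8098 m², 10·log₁₀ of that is 39.084 dB.
L_p = 110.4 − 39.084 = 71.32 dB.

71 dB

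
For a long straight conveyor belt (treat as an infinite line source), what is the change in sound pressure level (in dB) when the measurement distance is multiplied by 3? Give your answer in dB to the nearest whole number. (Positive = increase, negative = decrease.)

With cylindrical spreading the level changes by −10·log₁₀(r₂/r₁).
ΔL = −10·log₁₀(3) = -4.77 dB.

-5 dB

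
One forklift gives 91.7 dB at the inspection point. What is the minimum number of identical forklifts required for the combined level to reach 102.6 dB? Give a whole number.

Need L₁ + 10·log₁₀ N ≥ 102.6, i.e. log₁₀ N ≥ 1.09.
N ≥ 10^(10.9/10) = 12.303, so N = 13.

13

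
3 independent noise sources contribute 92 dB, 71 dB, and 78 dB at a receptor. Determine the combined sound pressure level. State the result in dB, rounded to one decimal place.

92.2 dB

Incoherent sources combine by intensity addition: L_total = 10·log₁₀(Σ 10^(L_i/10)).
Σ 10^(L/10) = 10^(92/10) + 10^(71/10) + 10^(78/10) = 1.661e+09.
L_total = 10·log₁₀(1.661e+09) = 92.20 dB.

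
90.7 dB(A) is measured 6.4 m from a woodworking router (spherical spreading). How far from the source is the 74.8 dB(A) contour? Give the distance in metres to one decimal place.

Point-source spreading drops the level by 20·log₁₀(r₂/r₁); inverting, r₂/r₁ = 10^(ΔL/20).
r₂ = 6.4·10^((90.7−74.8)/20) = 6.4·10^(15.9/20) = 39.92 m.

39.9 m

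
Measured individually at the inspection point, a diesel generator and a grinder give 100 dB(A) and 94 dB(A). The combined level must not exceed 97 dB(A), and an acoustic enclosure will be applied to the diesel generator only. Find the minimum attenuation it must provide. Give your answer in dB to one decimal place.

6.0 dB

Everything except the diesel generator sums to 10^(94/10) = 2.512e+09 in linear terms, 94.00 dB(A).
To meet 97 dB(A) overall, the treated diesel generator may contribute at most 10^(97/10) − 2.512e+09 = 2.500e+09, i.e. 93.98 dB(A).
So the diesel generator must be reduced from 100 to 93.98 dB(A): IL = 6.02 dB.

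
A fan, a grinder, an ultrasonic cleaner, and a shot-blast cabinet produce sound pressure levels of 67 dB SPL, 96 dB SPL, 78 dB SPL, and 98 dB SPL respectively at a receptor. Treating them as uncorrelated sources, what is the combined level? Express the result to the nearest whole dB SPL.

Incoherent sources combine by intensity addition: L_total = 10·log₁₀(Σ 10^(L_i/10)).
Σ 10^(L/10) = 10^(67/10) + 10^(96/10) + 10^(78/10) + 10^(98/10) = 1.036e+10.
L_total = 10·log₁₀(1.036e+10) = 100.15 dB SPL.

100 dB SPL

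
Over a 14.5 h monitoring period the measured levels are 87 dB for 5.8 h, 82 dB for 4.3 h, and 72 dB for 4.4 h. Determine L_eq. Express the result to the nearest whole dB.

L_eq = 10·log₁₀[(1/T)·Σ tᵢ·10^(Lᵢ/10)] with T = 14.5 h.
Σ tᵢ·10^(Lᵢ/10) = 5.8·10^(87/10) + 4.3·10^(82/10) + 4.4·10^(72/10) = 3.658e+09.
L_eq = 10·log₁₀(3.658e+09/14.5) = 84.02 dB.

84 dB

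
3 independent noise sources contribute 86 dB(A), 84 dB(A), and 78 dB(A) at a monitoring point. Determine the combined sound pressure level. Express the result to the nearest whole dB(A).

89 dB(A)

Incoherent sources combine by intensity addition: L_total = 10·log₁₀(Σ 10^(L_i/10)).
Σ 10^(L/10) = 10^(86/10) + 10^(84/10) + 10^(78/10) = 7.124e+08.
L_total = 10·log₁₀(7.124e+08) = 88.53 dB(A).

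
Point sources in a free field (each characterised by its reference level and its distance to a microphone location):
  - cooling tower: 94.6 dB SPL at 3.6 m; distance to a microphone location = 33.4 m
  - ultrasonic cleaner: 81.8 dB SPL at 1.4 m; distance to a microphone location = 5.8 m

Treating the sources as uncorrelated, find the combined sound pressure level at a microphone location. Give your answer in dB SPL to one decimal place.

76.3 dB SPL

Propagate each source to the receiver with L = L_ref − 20·log₁₀(r/r_ref), then add intensities.
cooling tower: 94.6 − 20·log₁₀(33.4/3.6) = 94.6 − 19.35 = 75.25 dB SPL.
ultrasonic cleaner: 81.8 − 20·log₁₀(5.8/1.4) = 81.8 − 12.35 = 69.45 dB SPL.
Σ 10^(L/10) = 4.232e+07 → L_total = 10·log₁₀(4.232e+07) = 76.27 dB SPL.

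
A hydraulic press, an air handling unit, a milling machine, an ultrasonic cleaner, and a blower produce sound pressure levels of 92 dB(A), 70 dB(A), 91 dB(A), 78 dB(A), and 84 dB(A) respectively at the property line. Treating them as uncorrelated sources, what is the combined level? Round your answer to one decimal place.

For uncorrelated sources the intensities add, so convert each level to linear form, sum, and take 10·log₁₀ of the total.
Σ 10^(L/10) = 10^(92/10) + 10^(70/10) + 10^(91/10) + 10^(78/10) + 10^(84/10) = 3.168e+09.
L_total = 10·log₁₀(3.168e+09) = 95.01 dB(A).

95.0 dB(A)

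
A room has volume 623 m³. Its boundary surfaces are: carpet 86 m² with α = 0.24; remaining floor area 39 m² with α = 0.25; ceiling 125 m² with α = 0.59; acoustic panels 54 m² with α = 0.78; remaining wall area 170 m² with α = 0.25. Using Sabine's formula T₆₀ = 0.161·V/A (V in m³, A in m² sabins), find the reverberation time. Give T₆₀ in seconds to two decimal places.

0.53 s

A = Σ Sᵢαᵢ = 86·0.24 + 39·0.25 + 125·0.59 + 54·0.78 + 170·0.25 = 188.76 m².
T₆₀ = 0.161·V/A = 0.161·623/188.76 = 0.531 s.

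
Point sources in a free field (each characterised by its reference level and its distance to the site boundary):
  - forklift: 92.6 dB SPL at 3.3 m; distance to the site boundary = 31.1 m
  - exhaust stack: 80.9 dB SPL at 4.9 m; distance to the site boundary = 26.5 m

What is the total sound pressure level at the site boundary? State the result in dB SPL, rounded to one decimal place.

Propagate each source to the receiver with L = L_ref − 20·log₁₀(r/r_ref), then add intensities.
forklift: 92.6 − 20·log₁₀(31.1/3.3) = 92.6 − 19.48 = 73.12 dB SPL.
exhaust stack: 80.9 − 20·log₁₀(26.5/4.9) = 80.9 − 14.66 = 66.24 dB SPL.
Σ 10^(L/10) = 2.469e+07 → L_total = 10·log₁₀(2.469e+07) = 73.93 dB SPL.

73.9 dB SPL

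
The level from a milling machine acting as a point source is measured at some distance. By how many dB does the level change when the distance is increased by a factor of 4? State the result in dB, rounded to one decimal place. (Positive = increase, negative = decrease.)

-12.0 dB

With spherical spreading the level changes by −20·log₁₀(r₂/r₁).
ΔL = −20·log₁₀(4) = -12.04 dB.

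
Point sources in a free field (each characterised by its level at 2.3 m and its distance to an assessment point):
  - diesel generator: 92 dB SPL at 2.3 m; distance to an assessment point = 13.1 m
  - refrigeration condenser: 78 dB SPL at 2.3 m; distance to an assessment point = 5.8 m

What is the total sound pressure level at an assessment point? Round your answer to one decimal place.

Propagate each source to the receiver with L = L_ref − 20·log₁₀(r/r_ref), then add intensities.
diesel generator: 92 − 20·log₁₀(13.1/2.3) = 92 − 15.11 = 76.89 dB SPL.
refrigeration condenser: 78 − 20·log₁₀(5.8/2.3) = 78 − 8.03 = 69.97 dB SPL.
Σ 10^(L/10) = 5.878e+07 → L_total = 10·log₁₀(5.878e+07) = 77.69 dB SPL.

77.7 dB SPL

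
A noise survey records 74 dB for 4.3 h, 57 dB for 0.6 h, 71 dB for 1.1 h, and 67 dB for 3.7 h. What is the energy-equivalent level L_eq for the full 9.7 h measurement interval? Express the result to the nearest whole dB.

L_eq = 10·log₁₀[(1/T)·Σ tᵢ·10^(Lᵢ/10)] with T = 9.7 h.
Σ tᵢ·10^(Lᵢ/10) = 4.3·10^(74/10) + 0.6·10^(57/10) + 1.1·10^(71/10) + 3.7·10^(67/10) = 1.407e+08.
L_eq = 10·log₁₀(1.407e+08/9.7) = 71.62 dB.

72 dB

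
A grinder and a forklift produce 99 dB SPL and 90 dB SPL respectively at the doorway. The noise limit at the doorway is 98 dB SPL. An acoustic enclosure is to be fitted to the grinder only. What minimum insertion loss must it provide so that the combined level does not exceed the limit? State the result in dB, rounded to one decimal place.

Fixed contribution from the other source: Σ 10^(L/10) = 10^(90/10) = 1.000e+09 (90.00 dB SPL).
To meet 98 dB SPL overall, the treated grinder may contribute at most 10^(98/10) − 1.000e+09 = 5.310e+09, i.e. 97.25 dB SPL.
So the grinder must be reduced from 99 to 97.25 dB SPL: IL = 1.75 dB.

1.7 dB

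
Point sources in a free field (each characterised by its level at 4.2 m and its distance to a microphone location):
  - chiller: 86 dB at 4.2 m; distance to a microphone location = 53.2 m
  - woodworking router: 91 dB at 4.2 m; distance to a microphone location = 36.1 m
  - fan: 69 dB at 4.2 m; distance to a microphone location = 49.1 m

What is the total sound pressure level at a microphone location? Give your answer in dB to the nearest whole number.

Propagate each source to the receiver with L = L_ref − 20·log₁₀(r/r_ref), then add intensities.
chiller: 86 − 20·log₁₀(53.2/4.2) = 86 − 22.05 = 63.95 dB.
woodworking router: 91 − 20·log₁₀(36.1/4.2) = 91 − 18.69 = 72.31 dB.
fan: 69 − 20·log₁₀(49.1/4.2) = 69 − 21.36 = 47.64 dB.
Σ 10^(L/10) = 1.958e+07 → L_total = 10·log₁₀(1.958e+07) = 72.92 dB.

73 dB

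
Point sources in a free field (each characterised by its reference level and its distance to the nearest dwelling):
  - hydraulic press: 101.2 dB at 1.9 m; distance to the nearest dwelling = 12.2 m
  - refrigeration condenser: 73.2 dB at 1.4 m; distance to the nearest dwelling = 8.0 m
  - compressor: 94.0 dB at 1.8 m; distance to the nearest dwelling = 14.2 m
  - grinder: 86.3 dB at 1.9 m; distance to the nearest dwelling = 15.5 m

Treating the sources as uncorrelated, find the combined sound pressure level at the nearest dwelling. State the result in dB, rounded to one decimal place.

85.6 dB

Propagate each source to the receiver with L = L_ref − 20·log₁₀(r/r_ref), then add intensities.
hydraulic press: 101.2 − 20·log₁₀(12.2/1.9) = 101.2 − 16.15 = 85.05 dB.
refrigeration condenser: 73.2 − 20·log₁₀(8.0/1.4) = 73.2 − 15.14 = 58.06 dB.
compressor: 94.0 − 20·log₁₀(14.2/1.8) = 94.0 − 17.94 = 76.06 dB.
grinder: 86.3 − 20·log₁₀(15.5/1.9) = 86.3 − 18.23 = 68.07 dB.
Σ 10^(L/10) = 3.671e+08 → L_total = 10·log₁₀(3.671e+08) = 85.65 dB.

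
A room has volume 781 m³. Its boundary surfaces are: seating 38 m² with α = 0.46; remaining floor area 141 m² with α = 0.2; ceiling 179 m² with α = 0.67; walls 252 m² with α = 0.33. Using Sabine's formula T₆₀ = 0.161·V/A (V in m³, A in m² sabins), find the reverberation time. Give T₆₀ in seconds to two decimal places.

A = Σ Sᵢαᵢ = 38·0.46 + 141·0.2 + 179·0.67 + 252·0.33 = 248.77 m².
T₆₀ = 0.161 × 781 / 248.77 = 0.505 s.

0.51 s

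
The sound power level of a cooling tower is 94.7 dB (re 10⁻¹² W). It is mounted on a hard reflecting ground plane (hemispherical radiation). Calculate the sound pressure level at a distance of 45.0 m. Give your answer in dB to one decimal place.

53.7 dB

L_p = L_w − 10·log₁₀(2π·r²) with r = 45.0 m.
2π·r² = 1.272e+04 m², 10·log₁₀ of that is 41.046 dB.
L_p = 94.7 − 41.046 = 53.65 dB.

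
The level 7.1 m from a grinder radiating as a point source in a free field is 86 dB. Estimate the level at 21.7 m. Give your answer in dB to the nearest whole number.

Point-source attenuation: ΔL = 20·log₁₀(r₂/r₁) = 20·log₁₀(21.7/7.1) = 9.704 dB.
L₂ = 86 − 20·log₁₀(21.7/7.1) = 86 − 9.704 = 76.30 dB.

76 dB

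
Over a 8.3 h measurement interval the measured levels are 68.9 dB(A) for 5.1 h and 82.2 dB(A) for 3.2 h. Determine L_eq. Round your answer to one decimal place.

78.4 dB(A)

Weight each interval's intensity by its duration and average over T = 8.3 h:
Σ tᵢ·10^(Lᵢ/10) = 5.1·10^(68.9/10) + 3.2·10^(82.2/10) = 5.707e+08.
L_eq = 10·log₁₀(5.707e+08/8.3) = 78.37 dB(A).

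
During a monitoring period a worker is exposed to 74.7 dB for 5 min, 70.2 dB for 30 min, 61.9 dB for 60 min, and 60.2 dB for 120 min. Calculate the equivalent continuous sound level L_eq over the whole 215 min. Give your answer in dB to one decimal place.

65.0 dB

The energy average is taken in the linear domain: L_eq = 10·log₁₀[(Σ tᵢ·10^(Lᵢ/10))/T], T = 215 min.
Σ tᵢ·10^(Lᵢ/10) = 5·10^(74.7/10) + 30·10^(70.2/10) + 60·10^(61.9/10) + 120·10^(60.2/10) = 6.803e+08.
L_eq = 10·log₁₀(6.803e+08/215) = 65.00 dB.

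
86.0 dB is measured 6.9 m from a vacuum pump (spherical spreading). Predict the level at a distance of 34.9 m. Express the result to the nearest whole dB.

72 dB

Point-source attenuation: ΔL = 20·log₁₀(r₂/r₁) = 20·log₁₀(34.9/6.9) = 14.080 dB.
L₂ = 86.0 − 20·log₁₀(34.9/6.9) = 86.0 − 14.080 = 71.92 dB.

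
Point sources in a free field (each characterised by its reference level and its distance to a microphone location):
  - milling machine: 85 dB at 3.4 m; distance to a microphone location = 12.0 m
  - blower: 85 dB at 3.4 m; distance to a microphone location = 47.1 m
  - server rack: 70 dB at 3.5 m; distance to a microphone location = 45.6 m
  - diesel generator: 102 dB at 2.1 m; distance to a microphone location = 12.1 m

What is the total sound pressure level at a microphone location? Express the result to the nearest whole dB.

First find each source's level at the receiver (point-source: −20·log₁₀(r/r_ref)), then combine on an intensity basis.
milling machine: 85 − 20·log₁₀(12.0/3.4) = 85 − 10.95 = 74.05 dB.
blower: 85 − 20·log₁₀(47.1/3.4) = 85 − 22.83 = 62.17 dB.
server rack: 70 − 20·log₁₀(45.6/3.5) = 70 − 22.30 = 47.70 dB.
diesel generator: 102 − 20·log₁₀(12.1/2.1) = 102 − 15.21 = 86.79 dB.
Σ 10^(L/10) = 5.045e+08 → L_total = 10·log₁₀(5.045e+08) = 87.03 dB.

87 dB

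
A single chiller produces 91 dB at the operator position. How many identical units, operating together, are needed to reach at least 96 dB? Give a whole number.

4

Need L₁ + 10·log₁₀ N ≥ 96, i.e. log₁₀ N ≥ 0.50.
N ≥ 10^(5.0/10) = 3.162, so N = 4.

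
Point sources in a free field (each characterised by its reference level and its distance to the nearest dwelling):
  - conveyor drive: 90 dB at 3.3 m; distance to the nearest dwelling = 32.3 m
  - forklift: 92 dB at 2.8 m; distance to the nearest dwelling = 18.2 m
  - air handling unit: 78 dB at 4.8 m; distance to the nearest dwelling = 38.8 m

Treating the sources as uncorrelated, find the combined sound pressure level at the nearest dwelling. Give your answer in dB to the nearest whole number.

Propagate each source to the receiver with L = L_ref − 20·log₁₀(r/r_ref), then add intensities.
conveyor drive: 90 − 20·log₁₀(32.3/3.3) = 90 − 19.81 = 70.19 dB.
forklift: 92 − 20·log₁₀(18.2/2.8) = 92 − 16.26 = 75.74 dB.
air handling unit: 78 − 20·log₁₀(38.8/4.8) = 78 − 18.15 = 59.85 dB.
Σ 10^(L/10) = 4.892e+07 → L_total = 10·log₁₀(4.892e+07) = 76.89 dB.

77 dB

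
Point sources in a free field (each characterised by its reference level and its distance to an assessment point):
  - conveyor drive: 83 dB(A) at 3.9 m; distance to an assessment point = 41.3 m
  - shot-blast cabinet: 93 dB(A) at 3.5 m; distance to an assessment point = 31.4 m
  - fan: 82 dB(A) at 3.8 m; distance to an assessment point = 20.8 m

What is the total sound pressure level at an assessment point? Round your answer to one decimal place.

Apply inverse-square spreading to bring every level to the receiver, then sum 10^(L/10).
conveyor drive: 83 − 20·log₁₀(41.3/3.9) = 83 − 20.50 = 62.50 dB(A).
shot-blast cabinet: 93 − 20·log₁₀(31.4/3.5) = 93 − 19.06 = 73.94 dB(A).
fan: 82 − 20·log₁₀(20.8/3.8) = 82 − 14.77 = 67.23 dB(A).
Σ 10^(L/10) = 3.186e+07 → L_total = 10·log₁₀(3.186e+07) = 75.03 dB(A).

75.0 dB(A)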